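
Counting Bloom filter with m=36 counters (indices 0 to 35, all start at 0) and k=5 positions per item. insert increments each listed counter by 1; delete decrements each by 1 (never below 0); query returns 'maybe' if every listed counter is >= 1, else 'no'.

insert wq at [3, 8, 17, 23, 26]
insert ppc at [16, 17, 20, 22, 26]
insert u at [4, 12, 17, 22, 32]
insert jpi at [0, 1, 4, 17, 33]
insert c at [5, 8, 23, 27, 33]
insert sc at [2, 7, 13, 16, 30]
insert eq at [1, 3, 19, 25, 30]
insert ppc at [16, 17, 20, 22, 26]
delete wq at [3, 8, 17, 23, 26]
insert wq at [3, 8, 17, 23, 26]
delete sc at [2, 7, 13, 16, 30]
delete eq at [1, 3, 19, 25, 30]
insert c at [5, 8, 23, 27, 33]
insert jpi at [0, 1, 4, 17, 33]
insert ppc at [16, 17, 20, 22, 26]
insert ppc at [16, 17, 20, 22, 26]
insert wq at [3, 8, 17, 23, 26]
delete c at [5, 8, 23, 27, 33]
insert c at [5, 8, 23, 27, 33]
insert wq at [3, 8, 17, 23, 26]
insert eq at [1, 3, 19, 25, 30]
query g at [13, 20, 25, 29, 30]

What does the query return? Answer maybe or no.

Step 1: insert wq at [3, 8, 17, 23, 26] -> counters=[0,0,0,1,0,0,0,0,1,0,0,0,0,0,0,0,0,1,0,0,0,0,0,1,0,0,1,0,0,0,0,0,0,0,0,0]
Step 2: insert ppc at [16, 17, 20, 22, 26] -> counters=[0,0,0,1,0,0,0,0,1,0,0,0,0,0,0,0,1,2,0,0,1,0,1,1,0,0,2,0,0,0,0,0,0,0,0,0]
Step 3: insert u at [4, 12, 17, 22, 32] -> counters=[0,0,0,1,1,0,0,0,1,0,0,0,1,0,0,0,1,3,0,0,1,0,2,1,0,0,2,0,0,0,0,0,1,0,0,0]
Step 4: insert jpi at [0, 1, 4, 17, 33] -> counters=[1,1,0,1,2,0,0,0,1,0,0,0,1,0,0,0,1,4,0,0,1,0,2,1,0,0,2,0,0,0,0,0,1,1,0,0]
Step 5: insert c at [5, 8, 23, 27, 33] -> counters=[1,1,0,1,2,1,0,0,2,0,0,0,1,0,0,0,1,4,0,0,1,0,2,2,0,0,2,1,0,0,0,0,1,2,0,0]
Step 6: insert sc at [2, 7, 13, 16, 30] -> counters=[1,1,1,1,2,1,0,1,2,0,0,0,1,1,0,0,2,4,0,0,1,0,2,2,0,0,2,1,0,0,1,0,1,2,0,0]
Step 7: insert eq at [1, 3, 19, 25, 30] -> counters=[1,2,1,2,2,1,0,1,2,0,0,0,1,1,0,0,2,4,0,1,1,0,2,2,0,1,2,1,0,0,2,0,1,2,0,0]
Step 8: insert ppc at [16, 17, 20, 22, 26] -> counters=[1,2,1,2,2,1,0,1,2,0,0,0,1,1,0,0,3,5,0,1,2,0,3,2,0,1,3,1,0,0,2,0,1,2,0,0]
Step 9: delete wq at [3, 8, 17, 23, 26] -> counters=[1,2,1,1,2,1,0,1,1,0,0,0,1,1,0,0,3,4,0,1,2,0,3,1,0,1,2,1,0,0,2,0,1,2,0,0]
Step 10: insert wq at [3, 8, 17, 23, 26] -> counters=[1,2,1,2,2,1,0,1,2,0,0,0,1,1,0,0,3,5,0,1,2,0,3,2,0,1,3,1,0,0,2,0,1,2,0,0]
Step 11: delete sc at [2, 7, 13, 16, 30] -> counters=[1,2,0,2,2,1,0,0,2,0,0,0,1,0,0,0,2,5,0,1,2,0,3,2,0,1,3,1,0,0,1,0,1,2,0,0]
Step 12: delete eq at [1, 3, 19, 25, 30] -> counters=[1,1,0,1,2,1,0,0,2,0,0,0,1,0,0,0,2,5,0,0,2,0,3,2,0,0,3,1,0,0,0,0,1,2,0,0]
Step 13: insert c at [5, 8, 23, 27, 33] -> counters=[1,1,0,1,2,2,0,0,3,0,0,0,1,0,0,0,2,5,0,0,2,0,3,3,0,0,3,2,0,0,0,0,1,3,0,0]
Step 14: insert jpi at [0, 1, 4, 17, 33] -> counters=[2,2,0,1,3,2,0,0,3,0,0,0,1,0,0,0,2,6,0,0,2,0,3,3,0,0,3,2,0,0,0,0,1,4,0,0]
Step 15: insert ppc at [16, 17, 20, 22, 26] -> counters=[2,2,0,1,3,2,0,0,3,0,0,0,1,0,0,0,3,7,0,0,3,0,4,3,0,0,4,2,0,0,0,0,1,4,0,0]
Step 16: insert ppc at [16, 17, 20, 22, 26] -> counters=[2,2,0,1,3,2,0,0,3,0,0,0,1,0,0,0,4,8,0,0,4,0,5,3,0,0,5,2,0,0,0,0,1,4,0,0]
Step 17: insert wq at [3, 8, 17, 23, 26] -> counters=[2,2,0,2,3,2,0,0,4,0,0,0,1,0,0,0,4,9,0,0,4,0,5,4,0,0,6,2,0,0,0,0,1,4,0,0]
Step 18: delete c at [5, 8, 23, 27, 33] -> counters=[2,2,0,2,3,1,0,0,3,0,0,0,1,0,0,0,4,9,0,0,4,0,5,3,0,0,6,1,0,0,0,0,1,3,0,0]
Step 19: insert c at [5, 8, 23, 27, 33] -> counters=[2,2,0,2,3,2,0,0,4,0,0,0,1,0,0,0,4,9,0,0,4,0,5,4,0,0,6,2,0,0,0,0,1,4,0,0]
Step 20: insert wq at [3, 8, 17, 23, 26] -> counters=[2,2,0,3,3,2,0,0,5,0,0,0,1,0,0,0,4,10,0,0,4,0,5,5,0,0,7,2,0,0,0,0,1,4,0,0]
Step 21: insert eq at [1, 3, 19, 25, 30] -> counters=[2,3,0,4,3,2,0,0,5,0,0,0,1,0,0,0,4,10,0,1,4,0,5,5,0,1,7,2,0,0,1,0,1,4,0,0]
Query g: check counters[13]=0 counters[20]=4 counters[25]=1 counters[29]=0 counters[30]=1 -> no

Answer: no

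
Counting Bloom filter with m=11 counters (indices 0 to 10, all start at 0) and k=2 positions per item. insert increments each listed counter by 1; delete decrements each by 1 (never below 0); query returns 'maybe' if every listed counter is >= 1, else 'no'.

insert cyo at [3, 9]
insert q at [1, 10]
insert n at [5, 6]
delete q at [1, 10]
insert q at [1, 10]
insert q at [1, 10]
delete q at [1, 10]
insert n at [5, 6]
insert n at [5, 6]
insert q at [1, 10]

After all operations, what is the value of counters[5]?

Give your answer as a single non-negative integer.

Answer: 3

Derivation:
Step 1: insert cyo at [3, 9] -> counters=[0,0,0,1,0,0,0,0,0,1,0]
Step 2: insert q at [1, 10] -> counters=[0,1,0,1,0,0,0,0,0,1,1]
Step 3: insert n at [5, 6] -> counters=[0,1,0,1,0,1,1,0,0,1,1]
Step 4: delete q at [1, 10] -> counters=[0,0,0,1,0,1,1,0,0,1,0]
Step 5: insert q at [1, 10] -> counters=[0,1,0,1,0,1,1,0,0,1,1]
Step 6: insert q at [1, 10] -> counters=[0,2,0,1,0,1,1,0,0,1,2]
Step 7: delete q at [1, 10] -> counters=[0,1,0,1,0,1,1,0,0,1,1]
Step 8: insert n at [5, 6] -> counters=[0,1,0,1,0,2,2,0,0,1,1]
Step 9: insert n at [5, 6] -> counters=[0,1,0,1,0,3,3,0,0,1,1]
Step 10: insert q at [1, 10] -> counters=[0,2,0,1,0,3,3,0,0,1,2]
Final counters=[0,2,0,1,0,3,3,0,0,1,2] -> counters[5]=3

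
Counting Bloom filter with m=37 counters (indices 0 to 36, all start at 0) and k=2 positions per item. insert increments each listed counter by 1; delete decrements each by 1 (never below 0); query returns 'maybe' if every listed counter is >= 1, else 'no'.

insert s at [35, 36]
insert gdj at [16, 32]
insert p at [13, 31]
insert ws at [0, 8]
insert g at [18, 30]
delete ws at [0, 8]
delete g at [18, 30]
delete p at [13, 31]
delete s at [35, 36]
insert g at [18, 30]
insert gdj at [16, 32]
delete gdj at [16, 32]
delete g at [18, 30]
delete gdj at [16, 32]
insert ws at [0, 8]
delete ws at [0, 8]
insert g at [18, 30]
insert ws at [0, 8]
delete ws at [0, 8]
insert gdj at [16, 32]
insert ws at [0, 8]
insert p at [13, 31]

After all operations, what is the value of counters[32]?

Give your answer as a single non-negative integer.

Answer: 1

Derivation:
Step 1: insert s at [35, 36] -> counters=[0,0,0,0,0,0,0,0,0,0,0,0,0,0,0,0,0,0,0,0,0,0,0,0,0,0,0,0,0,0,0,0,0,0,0,1,1]
Step 2: insert gdj at [16, 32] -> counters=[0,0,0,0,0,0,0,0,0,0,0,0,0,0,0,0,1,0,0,0,0,0,0,0,0,0,0,0,0,0,0,0,1,0,0,1,1]
Step 3: insert p at [13, 31] -> counters=[0,0,0,0,0,0,0,0,0,0,0,0,0,1,0,0,1,0,0,0,0,0,0,0,0,0,0,0,0,0,0,1,1,0,0,1,1]
Step 4: insert ws at [0, 8] -> counters=[1,0,0,0,0,0,0,0,1,0,0,0,0,1,0,0,1,0,0,0,0,0,0,0,0,0,0,0,0,0,0,1,1,0,0,1,1]
Step 5: insert g at [18, 30] -> counters=[1,0,0,0,0,0,0,0,1,0,0,0,0,1,0,0,1,0,1,0,0,0,0,0,0,0,0,0,0,0,1,1,1,0,0,1,1]
Step 6: delete ws at [0, 8] -> counters=[0,0,0,0,0,0,0,0,0,0,0,0,0,1,0,0,1,0,1,0,0,0,0,0,0,0,0,0,0,0,1,1,1,0,0,1,1]
Step 7: delete g at [18, 30] -> counters=[0,0,0,0,0,0,0,0,0,0,0,0,0,1,0,0,1,0,0,0,0,0,0,0,0,0,0,0,0,0,0,1,1,0,0,1,1]
Step 8: delete p at [13, 31] -> counters=[0,0,0,0,0,0,0,0,0,0,0,0,0,0,0,0,1,0,0,0,0,0,0,0,0,0,0,0,0,0,0,0,1,0,0,1,1]
Step 9: delete s at [35, 36] -> counters=[0,0,0,0,0,0,0,0,0,0,0,0,0,0,0,0,1,0,0,0,0,0,0,0,0,0,0,0,0,0,0,0,1,0,0,0,0]
Step 10: insert g at [18, 30] -> counters=[0,0,0,0,0,0,0,0,0,0,0,0,0,0,0,0,1,0,1,0,0,0,0,0,0,0,0,0,0,0,1,0,1,0,0,0,0]
Step 11: insert gdj at [16, 32] -> counters=[0,0,0,0,0,0,0,0,0,0,0,0,0,0,0,0,2,0,1,0,0,0,0,0,0,0,0,0,0,0,1,0,2,0,0,0,0]
Step 12: delete gdj at [16, 32] -> counters=[0,0,0,0,0,0,0,0,0,0,0,0,0,0,0,0,1,0,1,0,0,0,0,0,0,0,0,0,0,0,1,0,1,0,0,0,0]
Step 13: delete g at [18, 30] -> counters=[0,0,0,0,0,0,0,0,0,0,0,0,0,0,0,0,1,0,0,0,0,0,0,0,0,0,0,0,0,0,0,0,1,0,0,0,0]
Step 14: delete gdj at [16, 32] -> counters=[0,0,0,0,0,0,0,0,0,0,0,0,0,0,0,0,0,0,0,0,0,0,0,0,0,0,0,0,0,0,0,0,0,0,0,0,0]
Step 15: insert ws at [0, 8] -> counters=[1,0,0,0,0,0,0,0,1,0,0,0,0,0,0,0,0,0,0,0,0,0,0,0,0,0,0,0,0,0,0,0,0,0,0,0,0]
Step 16: delete ws at [0, 8] -> counters=[0,0,0,0,0,0,0,0,0,0,0,0,0,0,0,0,0,0,0,0,0,0,0,0,0,0,0,0,0,0,0,0,0,0,0,0,0]
Step 17: insert g at [18, 30] -> counters=[0,0,0,0,0,0,0,0,0,0,0,0,0,0,0,0,0,0,1,0,0,0,0,0,0,0,0,0,0,0,1,0,0,0,0,0,0]
Step 18: insert ws at [0, 8] -> counters=[1,0,0,0,0,0,0,0,1,0,0,0,0,0,0,0,0,0,1,0,0,0,0,0,0,0,0,0,0,0,1,0,0,0,0,0,0]
Step 19: delete ws at [0, 8] -> counters=[0,0,0,0,0,0,0,0,0,0,0,0,0,0,0,0,0,0,1,0,0,0,0,0,0,0,0,0,0,0,1,0,0,0,0,0,0]
Step 20: insert gdj at [16, 32] -> counters=[0,0,0,0,0,0,0,0,0,0,0,0,0,0,0,0,1,0,1,0,0,0,0,0,0,0,0,0,0,0,1,0,1,0,0,0,0]
Step 21: insert ws at [0, 8] -> counters=[1,0,0,0,0,0,0,0,1,0,0,0,0,0,0,0,1,0,1,0,0,0,0,0,0,0,0,0,0,0,1,0,1,0,0,0,0]
Step 22: insert p at [13, 31] -> counters=[1,0,0,0,0,0,0,0,1,0,0,0,0,1,0,0,1,0,1,0,0,0,0,0,0,0,0,0,0,0,1,1,1,0,0,0,0]
Final counters=[1,0,0,0,0,0,0,0,1,0,0,0,0,1,0,0,1,0,1,0,0,0,0,0,0,0,0,0,0,0,1,1,1,0,0,0,0] -> counters[32]=1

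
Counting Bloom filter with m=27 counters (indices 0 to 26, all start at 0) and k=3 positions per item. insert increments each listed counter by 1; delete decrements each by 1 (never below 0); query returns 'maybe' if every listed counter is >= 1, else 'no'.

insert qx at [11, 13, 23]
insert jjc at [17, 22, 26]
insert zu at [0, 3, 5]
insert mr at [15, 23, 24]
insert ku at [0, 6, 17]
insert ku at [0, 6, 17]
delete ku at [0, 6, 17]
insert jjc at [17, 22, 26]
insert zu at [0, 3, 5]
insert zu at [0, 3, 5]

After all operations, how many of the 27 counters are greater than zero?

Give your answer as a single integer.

Step 1: insert qx at [11, 13, 23] -> counters=[0,0,0,0,0,0,0,0,0,0,0,1,0,1,0,0,0,0,0,0,0,0,0,1,0,0,0]
Step 2: insert jjc at [17, 22, 26] -> counters=[0,0,0,0,0,0,0,0,0,0,0,1,0,1,0,0,0,1,0,0,0,0,1,1,0,0,1]
Step 3: insert zu at [0, 3, 5] -> counters=[1,0,0,1,0,1,0,0,0,0,0,1,0,1,0,0,0,1,0,0,0,0,1,1,0,0,1]
Step 4: insert mr at [15, 23, 24] -> counters=[1,0,0,1,0,1,0,0,0,0,0,1,0,1,0,1,0,1,0,0,0,0,1,2,1,0,1]
Step 5: insert ku at [0, 6, 17] -> counters=[2,0,0,1,0,1,1,0,0,0,0,1,0,1,0,1,0,2,0,0,0,0,1,2,1,0,1]
Step 6: insert ku at [0, 6, 17] -> counters=[3,0,0,1,0,1,2,0,0,0,0,1,0,1,0,1,0,3,0,0,0,0,1,2,1,0,1]
Step 7: delete ku at [0, 6, 17] -> counters=[2,0,0,1,0,1,1,0,0,0,0,1,0,1,0,1,0,2,0,0,0,0,1,2,1,0,1]
Step 8: insert jjc at [17, 22, 26] -> counters=[2,0,0,1,0,1,1,0,0,0,0,1,0,1,0,1,0,3,0,0,0,0,2,2,1,0,2]
Step 9: insert zu at [0, 3, 5] -> counters=[3,0,0,2,0,2,1,0,0,0,0,1,0,1,0,1,0,3,0,0,0,0,2,2,1,0,2]
Step 10: insert zu at [0, 3, 5] -> counters=[4,0,0,3,0,3,1,0,0,0,0,1,0,1,0,1,0,3,0,0,0,0,2,2,1,0,2]
Final counters=[4,0,0,3,0,3,1,0,0,0,0,1,0,1,0,1,0,3,0,0,0,0,2,2,1,0,2] -> 12 nonzero

Answer: 12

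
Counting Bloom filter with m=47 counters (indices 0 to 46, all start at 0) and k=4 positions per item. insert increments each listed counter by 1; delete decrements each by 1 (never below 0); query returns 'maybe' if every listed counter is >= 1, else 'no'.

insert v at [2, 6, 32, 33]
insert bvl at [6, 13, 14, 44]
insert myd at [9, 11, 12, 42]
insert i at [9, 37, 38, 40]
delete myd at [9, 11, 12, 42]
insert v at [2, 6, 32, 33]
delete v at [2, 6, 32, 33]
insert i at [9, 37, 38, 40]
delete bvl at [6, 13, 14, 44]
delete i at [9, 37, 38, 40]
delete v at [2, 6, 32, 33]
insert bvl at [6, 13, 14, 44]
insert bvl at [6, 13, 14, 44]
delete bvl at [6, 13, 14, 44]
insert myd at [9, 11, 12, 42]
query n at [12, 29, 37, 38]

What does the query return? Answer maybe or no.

Step 1: insert v at [2, 6, 32, 33] -> counters=[0,0,1,0,0,0,1,0,0,0,0,0,0,0,0,0,0,0,0,0,0,0,0,0,0,0,0,0,0,0,0,0,1,1,0,0,0,0,0,0,0,0,0,0,0,0,0]
Step 2: insert bvl at [6, 13, 14, 44] -> counters=[0,0,1,0,0,0,2,0,0,0,0,0,0,1,1,0,0,0,0,0,0,0,0,0,0,0,0,0,0,0,0,0,1,1,0,0,0,0,0,0,0,0,0,0,1,0,0]
Step 3: insert myd at [9, 11, 12, 42] -> counters=[0,0,1,0,0,0,2,0,0,1,0,1,1,1,1,0,0,0,0,0,0,0,0,0,0,0,0,0,0,0,0,0,1,1,0,0,0,0,0,0,0,0,1,0,1,0,0]
Step 4: insert i at [9, 37, 38, 40] -> counters=[0,0,1,0,0,0,2,0,0,2,0,1,1,1,1,0,0,0,0,0,0,0,0,0,0,0,0,0,0,0,0,0,1,1,0,0,0,1,1,0,1,0,1,0,1,0,0]
Step 5: delete myd at [9, 11, 12, 42] -> counters=[0,0,1,0,0,0,2,0,0,1,0,0,0,1,1,0,0,0,0,0,0,0,0,0,0,0,0,0,0,0,0,0,1,1,0,0,0,1,1,0,1,0,0,0,1,0,0]
Step 6: insert v at [2, 6, 32, 33] -> counters=[0,0,2,0,0,0,3,0,0,1,0,0,0,1,1,0,0,0,0,0,0,0,0,0,0,0,0,0,0,0,0,0,2,2,0,0,0,1,1,0,1,0,0,0,1,0,0]
Step 7: delete v at [2, 6, 32, 33] -> counters=[0,0,1,0,0,0,2,0,0,1,0,0,0,1,1,0,0,0,0,0,0,0,0,0,0,0,0,0,0,0,0,0,1,1,0,0,0,1,1,0,1,0,0,0,1,0,0]
Step 8: insert i at [9, 37, 38, 40] -> counters=[0,0,1,0,0,0,2,0,0,2,0,0,0,1,1,0,0,0,0,0,0,0,0,0,0,0,0,0,0,0,0,0,1,1,0,0,0,2,2,0,2,0,0,0,1,0,0]
Step 9: delete bvl at [6, 13, 14, 44] -> counters=[0,0,1,0,0,0,1,0,0,2,0,0,0,0,0,0,0,0,0,0,0,0,0,0,0,0,0,0,0,0,0,0,1,1,0,0,0,2,2,0,2,0,0,0,0,0,0]
Step 10: delete i at [9, 37, 38, 40] -> counters=[0,0,1,0,0,0,1,0,0,1,0,0,0,0,0,0,0,0,0,0,0,0,0,0,0,0,0,0,0,0,0,0,1,1,0,0,0,1,1,0,1,0,0,0,0,0,0]
Step 11: delete v at [2, 6, 32, 33] -> counters=[0,0,0,0,0,0,0,0,0,1,0,0,0,0,0,0,0,0,0,0,0,0,0,0,0,0,0,0,0,0,0,0,0,0,0,0,0,1,1,0,1,0,0,0,0,0,0]
Step 12: insert bvl at [6, 13, 14, 44] -> counters=[0,0,0,0,0,0,1,0,0,1,0,0,0,1,1,0,0,0,0,0,0,0,0,0,0,0,0,0,0,0,0,0,0,0,0,0,0,1,1,0,1,0,0,0,1,0,0]
Step 13: insert bvl at [6, 13, 14, 44] -> counters=[0,0,0,0,0,0,2,0,0,1,0,0,0,2,2,0,0,0,0,0,0,0,0,0,0,0,0,0,0,0,0,0,0,0,0,0,0,1,1,0,1,0,0,0,2,0,0]
Step 14: delete bvl at [6, 13, 14, 44] -> counters=[0,0,0,0,0,0,1,0,0,1,0,0,0,1,1,0,0,0,0,0,0,0,0,0,0,0,0,0,0,0,0,0,0,0,0,0,0,1,1,0,1,0,0,0,1,0,0]
Step 15: insert myd at [9, 11, 12, 42] -> counters=[0,0,0,0,0,0,1,0,0,2,0,1,1,1,1,0,0,0,0,0,0,0,0,0,0,0,0,0,0,0,0,0,0,0,0,0,0,1,1,0,1,0,1,0,1,0,0]
Query n: check counters[12]=1 counters[29]=0 counters[37]=1 counters[38]=1 -> no

Answer: no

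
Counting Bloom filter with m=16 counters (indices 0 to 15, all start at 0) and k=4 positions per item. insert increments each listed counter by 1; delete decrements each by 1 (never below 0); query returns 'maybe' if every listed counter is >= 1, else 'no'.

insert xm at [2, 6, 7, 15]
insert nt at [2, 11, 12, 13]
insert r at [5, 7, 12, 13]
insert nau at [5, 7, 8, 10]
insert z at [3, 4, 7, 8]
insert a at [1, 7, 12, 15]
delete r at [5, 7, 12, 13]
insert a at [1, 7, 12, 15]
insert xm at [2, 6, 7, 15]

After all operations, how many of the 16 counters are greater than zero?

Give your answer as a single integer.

Answer: 13

Derivation:
Step 1: insert xm at [2, 6, 7, 15] -> counters=[0,0,1,0,0,0,1,1,0,0,0,0,0,0,0,1]
Step 2: insert nt at [2, 11, 12, 13] -> counters=[0,0,2,0,0,0,1,1,0,0,0,1,1,1,0,1]
Step 3: insert r at [5, 7, 12, 13] -> counters=[0,0,2,0,0,1,1,2,0,0,0,1,2,2,0,1]
Step 4: insert nau at [5, 7, 8, 10] -> counters=[0,0,2,0,0,2,1,3,1,0,1,1,2,2,0,1]
Step 5: insert z at [3, 4, 7, 8] -> counters=[0,0,2,1,1,2,1,4,2,0,1,1,2,2,0,1]
Step 6: insert a at [1, 7, 12, 15] -> counters=[0,1,2,1,1,2,1,5,2,0,1,1,3,2,0,2]
Step 7: delete r at [5, 7, 12, 13] -> counters=[0,1,2,1,1,1,1,4,2,0,1,1,2,1,0,2]
Step 8: insert a at [1, 7, 12, 15] -> counters=[0,2,2,1,1,1,1,5,2,0,1,1,3,1,0,3]
Step 9: insert xm at [2, 6, 7, 15] -> counters=[0,2,3,1,1,1,2,6,2,0,1,1,3,1,0,4]
Final counters=[0,2,3,1,1,1,2,6,2,0,1,1,3,1,0,4] -> 13 nonzero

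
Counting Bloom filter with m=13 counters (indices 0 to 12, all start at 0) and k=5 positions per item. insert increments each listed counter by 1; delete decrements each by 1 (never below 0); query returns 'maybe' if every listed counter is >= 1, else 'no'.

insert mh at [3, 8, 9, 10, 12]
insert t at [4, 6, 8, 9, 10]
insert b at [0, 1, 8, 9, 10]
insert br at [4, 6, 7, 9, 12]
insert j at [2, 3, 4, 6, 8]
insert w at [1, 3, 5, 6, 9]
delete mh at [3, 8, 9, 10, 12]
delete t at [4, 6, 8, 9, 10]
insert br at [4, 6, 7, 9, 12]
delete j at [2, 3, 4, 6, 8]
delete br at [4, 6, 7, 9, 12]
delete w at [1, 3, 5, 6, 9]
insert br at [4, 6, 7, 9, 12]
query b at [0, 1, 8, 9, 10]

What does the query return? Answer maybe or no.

Answer: maybe

Derivation:
Step 1: insert mh at [3, 8, 9, 10, 12] -> counters=[0,0,0,1,0,0,0,0,1,1,1,0,1]
Step 2: insert t at [4, 6, 8, 9, 10] -> counters=[0,0,0,1,1,0,1,0,2,2,2,0,1]
Step 3: insert b at [0, 1, 8, 9, 10] -> counters=[1,1,0,1,1,0,1,0,3,3,3,0,1]
Step 4: insert br at [4, 6, 7, 9, 12] -> counters=[1,1,0,1,2,0,2,1,3,4,3,0,2]
Step 5: insert j at [2, 3, 4, 6, 8] -> counters=[1,1,1,2,3,0,3,1,4,4,3,0,2]
Step 6: insert w at [1, 3, 5, 6, 9] -> counters=[1,2,1,3,3,1,4,1,4,5,3,0,2]
Step 7: delete mh at [3, 8, 9, 10, 12] -> counters=[1,2,1,2,3,1,4,1,3,4,2,0,1]
Step 8: delete t at [4, 6, 8, 9, 10] -> counters=[1,2,1,2,2,1,3,1,2,3,1,0,1]
Step 9: insert br at [4, 6, 7, 9, 12] -> counters=[1,2,1,2,3,1,4,2,2,4,1,0,2]
Step 10: delete j at [2, 3, 4, 6, 8] -> counters=[1,2,0,1,2,1,3,2,1,4,1,0,2]
Step 11: delete br at [4, 6, 7, 9, 12] -> counters=[1,2,0,1,1,1,2,1,1,3,1,0,1]
Step 12: delete w at [1, 3, 5, 6, 9] -> counters=[1,1,0,0,1,0,1,1,1,2,1,0,1]
Step 13: insert br at [4, 6, 7, 9, 12] -> counters=[1,1,0,0,2,0,2,2,1,3,1,0,2]
Query b: check counters[0]=1 counters[1]=1 counters[8]=1 counters[9]=3 counters[10]=1 -> maybe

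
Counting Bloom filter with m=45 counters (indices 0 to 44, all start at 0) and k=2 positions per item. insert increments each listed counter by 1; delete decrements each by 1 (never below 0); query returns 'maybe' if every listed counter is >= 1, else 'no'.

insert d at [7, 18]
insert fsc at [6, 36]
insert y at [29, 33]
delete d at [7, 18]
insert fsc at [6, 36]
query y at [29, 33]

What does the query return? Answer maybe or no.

Answer: maybe

Derivation:
Step 1: insert d at [7, 18] -> counters=[0,0,0,0,0,0,0,1,0,0,0,0,0,0,0,0,0,0,1,0,0,0,0,0,0,0,0,0,0,0,0,0,0,0,0,0,0,0,0,0,0,0,0,0,0]
Step 2: insert fsc at [6, 36] -> counters=[0,0,0,0,0,0,1,1,0,0,0,0,0,0,0,0,0,0,1,0,0,0,0,0,0,0,0,0,0,0,0,0,0,0,0,0,1,0,0,0,0,0,0,0,0]
Step 3: insert y at [29, 33] -> counters=[0,0,0,0,0,0,1,1,0,0,0,0,0,0,0,0,0,0,1,0,0,0,0,0,0,0,0,0,0,1,0,0,0,1,0,0,1,0,0,0,0,0,0,0,0]
Step 4: delete d at [7, 18] -> counters=[0,0,0,0,0,0,1,0,0,0,0,0,0,0,0,0,0,0,0,0,0,0,0,0,0,0,0,0,0,1,0,0,0,1,0,0,1,0,0,0,0,0,0,0,0]
Step 5: insert fsc at [6, 36] -> counters=[0,0,0,0,0,0,2,0,0,0,0,0,0,0,0,0,0,0,0,0,0,0,0,0,0,0,0,0,0,1,0,0,0,1,0,0,2,0,0,0,0,0,0,0,0]
Query y: check counters[29]=1 counters[33]=1 -> maybe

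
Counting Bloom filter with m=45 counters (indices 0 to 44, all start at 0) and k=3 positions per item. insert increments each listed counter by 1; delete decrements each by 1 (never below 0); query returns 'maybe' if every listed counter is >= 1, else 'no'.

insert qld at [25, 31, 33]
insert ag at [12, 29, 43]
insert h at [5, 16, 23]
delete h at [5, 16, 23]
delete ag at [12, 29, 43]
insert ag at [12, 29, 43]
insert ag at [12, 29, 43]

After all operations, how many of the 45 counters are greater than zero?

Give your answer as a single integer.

Answer: 6

Derivation:
Step 1: insert qld at [25, 31, 33] -> counters=[0,0,0,0,0,0,0,0,0,0,0,0,0,0,0,0,0,0,0,0,0,0,0,0,0,1,0,0,0,0,0,1,0,1,0,0,0,0,0,0,0,0,0,0,0]
Step 2: insert ag at [12, 29, 43] -> counters=[0,0,0,0,0,0,0,0,0,0,0,0,1,0,0,0,0,0,0,0,0,0,0,0,0,1,0,0,0,1,0,1,0,1,0,0,0,0,0,0,0,0,0,1,0]
Step 3: insert h at [5, 16, 23] -> counters=[0,0,0,0,0,1,0,0,0,0,0,0,1,0,0,0,1,0,0,0,0,0,0,1,0,1,0,0,0,1,0,1,0,1,0,0,0,0,0,0,0,0,0,1,0]
Step 4: delete h at [5, 16, 23] -> counters=[0,0,0,0,0,0,0,0,0,0,0,0,1,0,0,0,0,0,0,0,0,0,0,0,0,1,0,0,0,1,0,1,0,1,0,0,0,0,0,0,0,0,0,1,0]
Step 5: delete ag at [12, 29, 43] -> counters=[0,0,0,0,0,0,0,0,0,0,0,0,0,0,0,0,0,0,0,0,0,0,0,0,0,1,0,0,0,0,0,1,0,1,0,0,0,0,0,0,0,0,0,0,0]
Step 6: insert ag at [12, 29, 43] -> counters=[0,0,0,0,0,0,0,0,0,0,0,0,1,0,0,0,0,0,0,0,0,0,0,0,0,1,0,0,0,1,0,1,0,1,0,0,0,0,0,0,0,0,0,1,0]
Step 7: insert ag at [12, 29, 43] -> counters=[0,0,0,0,0,0,0,0,0,0,0,0,2,0,0,0,0,0,0,0,0,0,0,0,0,1,0,0,0,2,0,1,0,1,0,0,0,0,0,0,0,0,0,2,0]
Final counters=[0,0,0,0,0,0,0,0,0,0,0,0,2,0,0,0,0,0,0,0,0,0,0,0,0,1,0,0,0,2,0,1,0,1,0,0,0,0,0,0,0,0,0,2,0] -> 6 nonzero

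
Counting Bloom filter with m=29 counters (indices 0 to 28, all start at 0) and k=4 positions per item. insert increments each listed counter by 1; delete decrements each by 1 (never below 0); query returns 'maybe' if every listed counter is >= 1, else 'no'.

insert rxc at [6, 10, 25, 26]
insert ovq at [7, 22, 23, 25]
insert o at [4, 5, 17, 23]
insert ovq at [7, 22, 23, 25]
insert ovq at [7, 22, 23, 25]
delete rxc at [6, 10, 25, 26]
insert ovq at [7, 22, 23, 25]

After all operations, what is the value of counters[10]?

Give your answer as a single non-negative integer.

Step 1: insert rxc at [6, 10, 25, 26] -> counters=[0,0,0,0,0,0,1,0,0,0,1,0,0,0,0,0,0,0,0,0,0,0,0,0,0,1,1,0,0]
Step 2: insert ovq at [7, 22, 23, 25] -> counters=[0,0,0,0,0,0,1,1,0,0,1,0,0,0,0,0,0,0,0,0,0,0,1,1,0,2,1,0,0]
Step 3: insert o at [4, 5, 17, 23] -> counters=[0,0,0,0,1,1,1,1,0,0,1,0,0,0,0,0,0,1,0,0,0,0,1,2,0,2,1,0,0]
Step 4: insert ovq at [7, 22, 23, 25] -> counters=[0,0,0,0,1,1,1,2,0,0,1,0,0,0,0,0,0,1,0,0,0,0,2,3,0,3,1,0,0]
Step 5: insert ovq at [7, 22, 23, 25] -> counters=[0,0,0,0,1,1,1,3,0,0,1,0,0,0,0,0,0,1,0,0,0,0,3,4,0,4,1,0,0]
Step 6: delete rxc at [6, 10, 25, 26] -> counters=[0,0,0,0,1,1,0,3,0,0,0,0,0,0,0,0,0,1,0,0,0,0,3,4,0,3,0,0,0]
Step 7: insert ovq at [7, 22, 23, 25] -> counters=[0,0,0,0,1,1,0,4,0,0,0,0,0,0,0,0,0,1,0,0,0,0,4,5,0,4,0,0,0]
Final counters=[0,0,0,0,1,1,0,4,0,0,0,0,0,0,0,0,0,1,0,0,0,0,4,5,0,4,0,0,0] -> counters[10]=0

Answer: 0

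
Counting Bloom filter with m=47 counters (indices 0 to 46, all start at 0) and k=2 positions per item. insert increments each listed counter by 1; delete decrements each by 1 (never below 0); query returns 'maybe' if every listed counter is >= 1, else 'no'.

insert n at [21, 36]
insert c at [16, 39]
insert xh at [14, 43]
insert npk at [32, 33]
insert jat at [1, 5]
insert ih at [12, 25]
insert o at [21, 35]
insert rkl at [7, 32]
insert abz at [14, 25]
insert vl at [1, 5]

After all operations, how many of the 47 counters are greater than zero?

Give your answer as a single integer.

Step 1: insert n at [21, 36] -> counters=[0,0,0,0,0,0,0,0,0,0,0,0,0,0,0,0,0,0,0,0,0,1,0,0,0,0,0,0,0,0,0,0,0,0,0,0,1,0,0,0,0,0,0,0,0,0,0]
Step 2: insert c at [16, 39] -> counters=[0,0,0,0,0,0,0,0,0,0,0,0,0,0,0,0,1,0,0,0,0,1,0,0,0,0,0,0,0,0,0,0,0,0,0,0,1,0,0,1,0,0,0,0,0,0,0]
Step 3: insert xh at [14, 43] -> counters=[0,0,0,0,0,0,0,0,0,0,0,0,0,0,1,0,1,0,0,0,0,1,0,0,0,0,0,0,0,0,0,0,0,0,0,0,1,0,0,1,0,0,0,1,0,0,0]
Step 4: insert npk at [32, 33] -> counters=[0,0,0,0,0,0,0,0,0,0,0,0,0,0,1,0,1,0,0,0,0,1,0,0,0,0,0,0,0,0,0,0,1,1,0,0,1,0,0,1,0,0,0,1,0,0,0]
Step 5: insert jat at [1, 5] -> counters=[0,1,0,0,0,1,0,0,0,0,0,0,0,0,1,0,1,0,0,0,0,1,0,0,0,0,0,0,0,0,0,0,1,1,0,0,1,0,0,1,0,0,0,1,0,0,0]
Step 6: insert ih at [12, 25] -> counters=[0,1,0,0,0,1,0,0,0,0,0,0,1,0,1,0,1,0,0,0,0,1,0,0,0,1,0,0,0,0,0,0,1,1,0,0,1,0,0,1,0,0,0,1,0,0,0]
Step 7: insert o at [21, 35] -> counters=[0,1,0,0,0,1,0,0,0,0,0,0,1,0,1,0,1,0,0,0,0,2,0,0,0,1,0,0,0,0,0,0,1,1,0,1,1,0,0,1,0,0,0,1,0,0,0]
Step 8: insert rkl at [7, 32] -> counters=[0,1,0,0,0,1,0,1,0,0,0,0,1,0,1,0,1,0,0,0,0,2,0,0,0,1,0,0,0,0,0,0,2,1,0,1,1,0,0,1,0,0,0,1,0,0,0]
Step 9: insert abz at [14, 25] -> counters=[0,1,0,0,0,1,0,1,0,0,0,0,1,0,2,0,1,0,0,0,0,2,0,0,0,2,0,0,0,0,0,0,2,1,0,1,1,0,0,1,0,0,0,1,0,0,0]
Step 10: insert vl at [1, 5] -> counters=[0,2,0,0,0,2,0,1,0,0,0,0,1,0,2,0,1,0,0,0,0,2,0,0,0,2,0,0,0,0,0,0,2,1,0,1,1,0,0,1,0,0,0,1,0,0,0]
Final counters=[0,2,0,0,0,2,0,1,0,0,0,0,1,0,2,0,1,0,0,0,0,2,0,0,0,2,0,0,0,0,0,0,2,1,0,1,1,0,0,1,0,0,0,1,0,0,0] -> 14 nonzero

Answer: 14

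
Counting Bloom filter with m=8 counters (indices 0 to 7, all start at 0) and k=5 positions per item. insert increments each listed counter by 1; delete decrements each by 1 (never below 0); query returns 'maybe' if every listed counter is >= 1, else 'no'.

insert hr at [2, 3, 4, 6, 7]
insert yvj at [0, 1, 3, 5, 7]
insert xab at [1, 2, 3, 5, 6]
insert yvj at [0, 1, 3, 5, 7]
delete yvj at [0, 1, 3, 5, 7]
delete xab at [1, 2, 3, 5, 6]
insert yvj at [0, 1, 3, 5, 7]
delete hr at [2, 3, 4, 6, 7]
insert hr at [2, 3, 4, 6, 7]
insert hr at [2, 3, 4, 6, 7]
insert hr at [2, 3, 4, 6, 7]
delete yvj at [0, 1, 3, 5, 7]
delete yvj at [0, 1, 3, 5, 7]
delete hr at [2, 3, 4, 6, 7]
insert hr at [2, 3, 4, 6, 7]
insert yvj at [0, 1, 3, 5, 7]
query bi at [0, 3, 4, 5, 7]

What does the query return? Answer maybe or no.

Step 1: insert hr at [2, 3, 4, 6, 7] -> counters=[0,0,1,1,1,0,1,1]
Step 2: insert yvj at [0, 1, 3, 5, 7] -> counters=[1,1,1,2,1,1,1,2]
Step 3: insert xab at [1, 2, 3, 5, 6] -> counters=[1,2,2,3,1,2,2,2]
Step 4: insert yvj at [0, 1, 3, 5, 7] -> counters=[2,3,2,4,1,3,2,3]
Step 5: delete yvj at [0, 1, 3, 5, 7] -> counters=[1,2,2,3,1,2,2,2]
Step 6: delete xab at [1, 2, 3, 5, 6] -> counters=[1,1,1,2,1,1,1,2]
Step 7: insert yvj at [0, 1, 3, 5, 7] -> counters=[2,2,1,3,1,2,1,3]
Step 8: delete hr at [2, 3, 4, 6, 7] -> counters=[2,2,0,2,0,2,0,2]
Step 9: insert hr at [2, 3, 4, 6, 7] -> counters=[2,2,1,3,1,2,1,3]
Step 10: insert hr at [2, 3, 4, 6, 7] -> counters=[2,2,2,4,2,2,2,4]
Step 11: insert hr at [2, 3, 4, 6, 7] -> counters=[2,2,3,5,3,2,3,5]
Step 12: delete yvj at [0, 1, 3, 5, 7] -> counters=[1,1,3,4,3,1,3,4]
Step 13: delete yvj at [0, 1, 3, 5, 7] -> counters=[0,0,3,3,3,0,3,3]
Step 14: delete hr at [2, 3, 4, 6, 7] -> counters=[0,0,2,2,2,0,2,2]
Step 15: insert hr at [2, 3, 4, 6, 7] -> counters=[0,0,3,3,3,0,3,3]
Step 16: insert yvj at [0, 1, 3, 5, 7] -> counters=[1,1,3,4,3,1,3,4]
Query bi: check counters[0]=1 counters[3]=4 counters[4]=3 counters[5]=1 counters[7]=4 -> maybe

Answer: maybe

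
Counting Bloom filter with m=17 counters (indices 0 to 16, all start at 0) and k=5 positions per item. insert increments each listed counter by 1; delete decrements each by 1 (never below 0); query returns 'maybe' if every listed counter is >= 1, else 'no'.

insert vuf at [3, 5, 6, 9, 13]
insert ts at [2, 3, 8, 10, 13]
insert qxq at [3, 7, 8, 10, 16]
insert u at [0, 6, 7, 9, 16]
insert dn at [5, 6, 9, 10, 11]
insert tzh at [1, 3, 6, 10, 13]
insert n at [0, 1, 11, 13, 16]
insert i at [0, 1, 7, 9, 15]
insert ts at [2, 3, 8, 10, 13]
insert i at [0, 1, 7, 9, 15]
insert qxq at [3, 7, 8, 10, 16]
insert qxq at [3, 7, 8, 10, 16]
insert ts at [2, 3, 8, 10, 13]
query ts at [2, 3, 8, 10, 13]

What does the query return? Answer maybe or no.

Step 1: insert vuf at [3, 5, 6, 9, 13] -> counters=[0,0,0,1,0,1,1,0,0,1,0,0,0,1,0,0,0]
Step 2: insert ts at [2, 3, 8, 10, 13] -> counters=[0,0,1,2,0,1,1,0,1,1,1,0,0,2,0,0,0]
Step 3: insert qxq at [3, 7, 8, 10, 16] -> counters=[0,0,1,3,0,1,1,1,2,1,2,0,0,2,0,0,1]
Step 4: insert u at [0, 6, 7, 9, 16] -> counters=[1,0,1,3,0,1,2,2,2,2,2,0,0,2,0,0,2]
Step 5: insert dn at [5, 6, 9, 10, 11] -> counters=[1,0,1,3,0,2,3,2,2,3,3,1,0,2,0,0,2]
Step 6: insert tzh at [1, 3, 6, 10, 13] -> counters=[1,1,1,4,0,2,4,2,2,3,4,1,0,3,0,0,2]
Step 7: insert n at [0, 1, 11, 13, 16] -> counters=[2,2,1,4,0,2,4,2,2,3,4,2,0,4,0,0,3]
Step 8: insert i at [0, 1, 7, 9, 15] -> counters=[3,3,1,4,0,2,4,3,2,4,4,2,0,4,0,1,3]
Step 9: insert ts at [2, 3, 8, 10, 13] -> counters=[3,3,2,5,0,2,4,3,3,4,5,2,0,5,0,1,3]
Step 10: insert i at [0, 1, 7, 9, 15] -> counters=[4,4,2,5,0,2,4,4,3,5,5,2,0,5,0,2,3]
Step 11: insert qxq at [3, 7, 8, 10, 16] -> counters=[4,4,2,6,0,2,4,5,4,5,6,2,0,5,0,2,4]
Step 12: insert qxq at [3, 7, 8, 10, 16] -> counters=[4,4,2,7,0,2,4,6,5,5,7,2,0,5,0,2,5]
Step 13: insert ts at [2, 3, 8, 10, 13] -> counters=[4,4,3,8,0,2,4,6,6,5,8,2,0,6,0,2,5]
Query ts: check counters[2]=3 counters[3]=8 counters[8]=6 counters[10]=8 counters[13]=6 -> maybe

Answer: maybe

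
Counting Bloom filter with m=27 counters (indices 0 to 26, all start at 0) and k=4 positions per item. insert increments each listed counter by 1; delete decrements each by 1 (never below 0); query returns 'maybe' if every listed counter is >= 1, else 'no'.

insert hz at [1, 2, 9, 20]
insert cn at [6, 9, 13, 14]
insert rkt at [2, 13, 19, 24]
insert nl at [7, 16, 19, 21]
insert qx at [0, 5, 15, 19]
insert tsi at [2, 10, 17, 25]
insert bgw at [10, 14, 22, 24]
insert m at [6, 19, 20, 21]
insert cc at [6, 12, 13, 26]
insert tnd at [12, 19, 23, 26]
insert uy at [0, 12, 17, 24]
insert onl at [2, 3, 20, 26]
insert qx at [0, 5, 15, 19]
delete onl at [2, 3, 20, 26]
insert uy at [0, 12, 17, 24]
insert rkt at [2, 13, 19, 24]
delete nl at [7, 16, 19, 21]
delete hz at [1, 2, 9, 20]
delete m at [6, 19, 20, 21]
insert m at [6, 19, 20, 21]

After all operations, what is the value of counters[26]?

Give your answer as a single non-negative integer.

Answer: 2

Derivation:
Step 1: insert hz at [1, 2, 9, 20] -> counters=[0,1,1,0,0,0,0,0,0,1,0,0,0,0,0,0,0,0,0,0,1,0,0,0,0,0,0]
Step 2: insert cn at [6, 9, 13, 14] -> counters=[0,1,1,0,0,0,1,0,0,2,0,0,0,1,1,0,0,0,0,0,1,0,0,0,0,0,0]
Step 3: insert rkt at [2, 13, 19, 24] -> counters=[0,1,2,0,0,0,1,0,0,2,0,0,0,2,1,0,0,0,0,1,1,0,0,0,1,0,0]
Step 4: insert nl at [7, 16, 19, 21] -> counters=[0,1,2,0,0,0,1,1,0,2,0,0,0,2,1,0,1,0,0,2,1,1,0,0,1,0,0]
Step 5: insert qx at [0, 5, 15, 19] -> counters=[1,1,2,0,0,1,1,1,0,2,0,0,0,2,1,1,1,0,0,3,1,1,0,0,1,0,0]
Step 6: insert tsi at [2, 10, 17, 25] -> counters=[1,1,3,0,0,1,1,1,0,2,1,0,0,2,1,1,1,1,0,3,1,1,0,0,1,1,0]
Step 7: insert bgw at [10, 14, 22, 24] -> counters=[1,1,3,0,0,1,1,1,0,2,2,0,0,2,2,1,1,1,0,3,1,1,1,0,2,1,0]
Step 8: insert m at [6, 19, 20, 21] -> counters=[1,1,3,0,0,1,2,1,0,2,2,0,0,2,2,1,1,1,0,4,2,2,1,0,2,1,0]
Step 9: insert cc at [6, 12, 13, 26] -> counters=[1,1,3,0,0,1,3,1,0,2,2,0,1,3,2,1,1,1,0,4,2,2,1,0,2,1,1]
Step 10: insert tnd at [12, 19, 23, 26] -> counters=[1,1,3,0,0,1,3,1,0,2,2,0,2,3,2,1,1,1,0,5,2,2,1,1,2,1,2]
Step 11: insert uy at [0, 12, 17, 24] -> counters=[2,1,3,0,0,1,3,1,0,2,2,0,3,3,2,1,1,2,0,5,2,2,1,1,3,1,2]
Step 12: insert onl at [2, 3, 20, 26] -> counters=[2,1,4,1,0,1,3,1,0,2,2,0,3,3,2,1,1,2,0,5,3,2,1,1,3,1,3]
Step 13: insert qx at [0, 5, 15, 19] -> counters=[3,1,4,1,0,2,3,1,0,2,2,0,3,3,2,2,1,2,0,6,3,2,1,1,3,1,3]
Step 14: delete onl at [2, 3, 20, 26] -> counters=[3,1,3,0,0,2,3,1,0,2,2,0,3,3,2,2,1,2,0,6,2,2,1,1,3,1,2]
Step 15: insert uy at [0, 12, 17, 24] -> counters=[4,1,3,0,0,2,3,1,0,2,2,0,4,3,2,2,1,3,0,6,2,2,1,1,4,1,2]
Step 16: insert rkt at [2, 13, 19, 24] -> counters=[4,1,4,0,0,2,3,1,0,2,2,0,4,4,2,2,1,3,0,7,2,2,1,1,5,1,2]
Step 17: delete nl at [7, 16, 19, 21] -> counters=[4,1,4,0,0,2,3,0,0,2,2,0,4,4,2,2,0,3,0,6,2,1,1,1,5,1,2]
Step 18: delete hz at [1, 2, 9, 20] -> counters=[4,0,3,0,0,2,3,0,0,1,2,0,4,4,2,2,0,3,0,6,1,1,1,1,5,1,2]
Step 19: delete m at [6, 19, 20, 21] -> counters=[4,0,3,0,0,2,2,0,0,1,2,0,4,4,2,2,0,3,0,5,0,0,1,1,5,1,2]
Step 20: insert m at [6, 19, 20, 21] -> counters=[4,0,3,0,0,2,3,0,0,1,2,0,4,4,2,2,0,3,0,6,1,1,1,1,5,1,2]
Final counters=[4,0,3,0,0,2,3,0,0,1,2,0,4,4,2,2,0,3,0,6,1,1,1,1,5,1,2] -> counters[26]=2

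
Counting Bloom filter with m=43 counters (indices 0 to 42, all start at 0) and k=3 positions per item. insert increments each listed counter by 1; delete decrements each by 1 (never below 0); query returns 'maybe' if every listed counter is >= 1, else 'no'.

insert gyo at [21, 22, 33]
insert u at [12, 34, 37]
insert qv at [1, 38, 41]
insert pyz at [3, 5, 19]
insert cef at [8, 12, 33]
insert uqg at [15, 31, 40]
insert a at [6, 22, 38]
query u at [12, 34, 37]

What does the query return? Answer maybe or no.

Step 1: insert gyo at [21, 22, 33] -> counters=[0,0,0,0,0,0,0,0,0,0,0,0,0,0,0,0,0,0,0,0,0,1,1,0,0,0,0,0,0,0,0,0,0,1,0,0,0,0,0,0,0,0,0]
Step 2: insert u at [12, 34, 37] -> counters=[0,0,0,0,0,0,0,0,0,0,0,0,1,0,0,0,0,0,0,0,0,1,1,0,0,0,0,0,0,0,0,0,0,1,1,0,0,1,0,0,0,0,0]
Step 3: insert qv at [1, 38, 41] -> counters=[0,1,0,0,0,0,0,0,0,0,0,0,1,0,0,0,0,0,0,0,0,1,1,0,0,0,0,0,0,0,0,0,0,1,1,0,0,1,1,0,0,1,0]
Step 4: insert pyz at [3, 5, 19] -> counters=[0,1,0,1,0,1,0,0,0,0,0,0,1,0,0,0,0,0,0,1,0,1,1,0,0,0,0,0,0,0,0,0,0,1,1,0,0,1,1,0,0,1,0]
Step 5: insert cef at [8, 12, 33] -> counters=[0,1,0,1,0,1,0,0,1,0,0,0,2,0,0,0,0,0,0,1,0,1,1,0,0,0,0,0,0,0,0,0,0,2,1,0,0,1,1,0,0,1,0]
Step 6: insert uqg at [15, 31, 40] -> counters=[0,1,0,1,0,1,0,0,1,0,0,0,2,0,0,1,0,0,0,1,0,1,1,0,0,0,0,0,0,0,0,1,0,2,1,0,0,1,1,0,1,1,0]
Step 7: insert a at [6, 22, 38] -> counters=[0,1,0,1,0,1,1,0,1,0,0,0,2,0,0,1,0,0,0,1,0,1,2,0,0,0,0,0,0,0,0,1,0,2,1,0,0,1,2,0,1,1,0]
Query u: check counters[12]=2 counters[34]=1 counters[37]=1 -> maybe

Answer: maybe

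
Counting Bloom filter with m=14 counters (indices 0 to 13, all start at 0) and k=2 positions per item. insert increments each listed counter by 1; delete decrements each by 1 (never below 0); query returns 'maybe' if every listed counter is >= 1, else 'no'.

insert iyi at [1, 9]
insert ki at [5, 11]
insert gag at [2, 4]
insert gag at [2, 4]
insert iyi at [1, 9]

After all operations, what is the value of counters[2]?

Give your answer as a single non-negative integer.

Step 1: insert iyi at [1, 9] -> counters=[0,1,0,0,0,0,0,0,0,1,0,0,0,0]
Step 2: insert ki at [5, 11] -> counters=[0,1,0,0,0,1,0,0,0,1,0,1,0,0]
Step 3: insert gag at [2, 4] -> counters=[0,1,1,0,1,1,0,0,0,1,0,1,0,0]
Step 4: insert gag at [2, 4] -> counters=[0,1,2,0,2,1,0,0,0,1,0,1,0,0]
Step 5: insert iyi at [1, 9] -> counters=[0,2,2,0,2,1,0,0,0,2,0,1,0,0]
Final counters=[0,2,2,0,2,1,0,0,0,2,0,1,0,0] -> counters[2]=2

Answer: 2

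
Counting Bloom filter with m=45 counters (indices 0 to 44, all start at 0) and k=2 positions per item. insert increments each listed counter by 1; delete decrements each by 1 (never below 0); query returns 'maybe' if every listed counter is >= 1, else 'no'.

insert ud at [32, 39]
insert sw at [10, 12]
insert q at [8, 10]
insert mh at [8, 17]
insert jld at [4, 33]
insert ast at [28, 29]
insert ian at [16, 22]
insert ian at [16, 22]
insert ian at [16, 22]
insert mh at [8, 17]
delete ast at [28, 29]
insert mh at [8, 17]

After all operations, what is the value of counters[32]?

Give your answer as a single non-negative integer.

Answer: 1

Derivation:
Step 1: insert ud at [32, 39] -> counters=[0,0,0,0,0,0,0,0,0,0,0,0,0,0,0,0,0,0,0,0,0,0,0,0,0,0,0,0,0,0,0,0,1,0,0,0,0,0,0,1,0,0,0,0,0]
Step 2: insert sw at [10, 12] -> counters=[0,0,0,0,0,0,0,0,0,0,1,0,1,0,0,0,0,0,0,0,0,0,0,0,0,0,0,0,0,0,0,0,1,0,0,0,0,0,0,1,0,0,0,0,0]
Step 3: insert q at [8, 10] -> counters=[0,0,0,0,0,0,0,0,1,0,2,0,1,0,0,0,0,0,0,0,0,0,0,0,0,0,0,0,0,0,0,0,1,0,0,0,0,0,0,1,0,0,0,0,0]
Step 4: insert mh at [8, 17] -> counters=[0,0,0,0,0,0,0,0,2,0,2,0,1,0,0,0,0,1,0,0,0,0,0,0,0,0,0,0,0,0,0,0,1,0,0,0,0,0,0,1,0,0,0,0,0]
Step 5: insert jld at [4, 33] -> counters=[0,0,0,0,1,0,0,0,2,0,2,0,1,0,0,0,0,1,0,0,0,0,0,0,0,0,0,0,0,0,0,0,1,1,0,0,0,0,0,1,0,0,0,0,0]
Step 6: insert ast at [28, 29] -> counters=[0,0,0,0,1,0,0,0,2,0,2,0,1,0,0,0,0,1,0,0,0,0,0,0,0,0,0,0,1,1,0,0,1,1,0,0,0,0,0,1,0,0,0,0,0]
Step 7: insert ian at [16, 22] -> counters=[0,0,0,0,1,0,0,0,2,0,2,0,1,0,0,0,1,1,0,0,0,0,1,0,0,0,0,0,1,1,0,0,1,1,0,0,0,0,0,1,0,0,0,0,0]
Step 8: insert ian at [16, 22] -> counters=[0,0,0,0,1,0,0,0,2,0,2,0,1,0,0,0,2,1,0,0,0,0,2,0,0,0,0,0,1,1,0,0,1,1,0,0,0,0,0,1,0,0,0,0,0]
Step 9: insert ian at [16, 22] -> counters=[0,0,0,0,1,0,0,0,2,0,2,0,1,0,0,0,3,1,0,0,0,0,3,0,0,0,0,0,1,1,0,0,1,1,0,0,0,0,0,1,0,0,0,0,0]
Step 10: insert mh at [8, 17] -> counters=[0,0,0,0,1,0,0,0,3,0,2,0,1,0,0,0,3,2,0,0,0,0,3,0,0,0,0,0,1,1,0,0,1,1,0,0,0,0,0,1,0,0,0,0,0]
Step 11: delete ast at [28, 29] -> counters=[0,0,0,0,1,0,0,0,3,0,2,0,1,0,0,0,3,2,0,0,0,0,3,0,0,0,0,0,0,0,0,0,1,1,0,0,0,0,0,1,0,0,0,0,0]
Step 12: insert mh at [8, 17] -> counters=[0,0,0,0,1,0,0,0,4,0,2,0,1,0,0,0,3,3,0,0,0,0,3,0,0,0,0,0,0,0,0,0,1,1,0,0,0,0,0,1,0,0,0,0,0]
Final counters=[0,0,0,0,1,0,0,0,4,0,2,0,1,0,0,0,3,3,0,0,0,0,3,0,0,0,0,0,0,0,0,0,1,1,0,0,0,0,0,1,0,0,0,0,0] -> counters[32]=1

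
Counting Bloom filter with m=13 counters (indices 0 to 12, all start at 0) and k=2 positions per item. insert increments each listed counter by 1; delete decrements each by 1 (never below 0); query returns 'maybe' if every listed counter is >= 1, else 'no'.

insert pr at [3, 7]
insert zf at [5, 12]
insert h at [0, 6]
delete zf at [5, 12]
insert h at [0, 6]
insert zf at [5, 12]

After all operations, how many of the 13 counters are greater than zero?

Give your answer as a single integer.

Answer: 6

Derivation:
Step 1: insert pr at [3, 7] -> counters=[0,0,0,1,0,0,0,1,0,0,0,0,0]
Step 2: insert zf at [5, 12] -> counters=[0,0,0,1,0,1,0,1,0,0,0,0,1]
Step 3: insert h at [0, 6] -> counters=[1,0,0,1,0,1,1,1,0,0,0,0,1]
Step 4: delete zf at [5, 12] -> counters=[1,0,0,1,0,0,1,1,0,0,0,0,0]
Step 5: insert h at [0, 6] -> counters=[2,0,0,1,0,0,2,1,0,0,0,0,0]
Step 6: insert zf at [5, 12] -> counters=[2,0,0,1,0,1,2,1,0,0,0,0,1]
Final counters=[2,0,0,1,0,1,2,1,0,0,0,0,1] -> 6 nonzero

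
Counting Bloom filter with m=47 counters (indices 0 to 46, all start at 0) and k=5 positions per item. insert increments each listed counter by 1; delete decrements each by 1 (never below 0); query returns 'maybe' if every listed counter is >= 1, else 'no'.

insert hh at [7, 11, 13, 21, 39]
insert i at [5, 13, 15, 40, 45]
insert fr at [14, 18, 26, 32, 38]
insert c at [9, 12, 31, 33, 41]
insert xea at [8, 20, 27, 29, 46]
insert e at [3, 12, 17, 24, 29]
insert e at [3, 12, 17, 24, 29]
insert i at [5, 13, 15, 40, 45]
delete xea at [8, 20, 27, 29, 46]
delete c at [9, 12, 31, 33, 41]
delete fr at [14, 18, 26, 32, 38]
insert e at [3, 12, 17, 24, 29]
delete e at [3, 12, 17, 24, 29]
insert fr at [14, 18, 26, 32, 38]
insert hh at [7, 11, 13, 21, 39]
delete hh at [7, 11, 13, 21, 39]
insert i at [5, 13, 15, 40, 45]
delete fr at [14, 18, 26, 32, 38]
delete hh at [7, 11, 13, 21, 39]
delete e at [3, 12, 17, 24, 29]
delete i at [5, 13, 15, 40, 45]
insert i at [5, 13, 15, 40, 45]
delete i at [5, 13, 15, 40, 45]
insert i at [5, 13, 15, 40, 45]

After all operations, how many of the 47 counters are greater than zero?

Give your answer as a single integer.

Step 1: insert hh at [7, 11, 13, 21, 39] -> counters=[0,0,0,0,0,0,0,1,0,0,0,1,0,1,0,0,0,0,0,0,0,1,0,0,0,0,0,0,0,0,0,0,0,0,0,0,0,0,0,1,0,0,0,0,0,0,0]
Step 2: insert i at [5, 13, 15, 40, 45] -> counters=[0,0,0,0,0,1,0,1,0,0,0,1,0,2,0,1,0,0,0,0,0,1,0,0,0,0,0,0,0,0,0,0,0,0,0,0,0,0,0,1,1,0,0,0,0,1,0]
Step 3: insert fr at [14, 18, 26, 32, 38] -> counters=[0,0,0,0,0,1,0,1,0,0,0,1,0,2,1,1,0,0,1,0,0,1,0,0,0,0,1,0,0,0,0,0,1,0,0,0,0,0,1,1,1,0,0,0,0,1,0]
Step 4: insert c at [9, 12, 31, 33, 41] -> counters=[0,0,0,0,0,1,0,1,0,1,0,1,1,2,1,1,0,0,1,0,0,1,0,0,0,0,1,0,0,0,0,1,1,1,0,0,0,0,1,1,1,1,0,0,0,1,0]
Step 5: insert xea at [8, 20, 27, 29, 46] -> counters=[0,0,0,0,0,1,0,1,1,1,0,1,1,2,1,1,0,0,1,0,1,1,0,0,0,0,1,1,0,1,0,1,1,1,0,0,0,0,1,1,1,1,0,0,0,1,1]
Step 6: insert e at [3, 12, 17, 24, 29] -> counters=[0,0,0,1,0,1,0,1,1,1,0,1,2,2,1,1,0,1,1,0,1,1,0,0,1,0,1,1,0,2,0,1,1,1,0,0,0,0,1,1,1,1,0,0,0,1,1]
Step 7: insert e at [3, 12, 17, 24, 29] -> counters=[0,0,0,2,0,1,0,1,1,1,0,1,3,2,1,1,0,2,1,0,1,1,0,0,2,0,1,1,0,3,0,1,1,1,0,0,0,0,1,1,1,1,0,0,0,1,1]
Step 8: insert i at [5, 13, 15, 40, 45] -> counters=[0,0,0,2,0,2,0,1,1,1,0,1,3,3,1,2,0,2,1,0,1,1,0,0,2,0,1,1,0,3,0,1,1,1,0,0,0,0,1,1,2,1,0,0,0,2,1]
Step 9: delete xea at [8, 20, 27, 29, 46] -> counters=[0,0,0,2,0,2,0,1,0,1,0,1,3,3,1,2,0,2,1,0,0,1,0,0,2,0,1,0,0,2,0,1,1,1,0,0,0,0,1,1,2,1,0,0,0,2,0]
Step 10: delete c at [9, 12, 31, 33, 41] -> counters=[0,0,0,2,0,2,0,1,0,0,0,1,2,3,1,2,0,2,1,0,0,1,0,0,2,0,1,0,0,2,0,0,1,0,0,0,0,0,1,1,2,0,0,0,0,2,0]
Step 11: delete fr at [14, 18, 26, 32, 38] -> counters=[0,0,0,2,0,2,0,1,0,0,0,1,2,3,0,2,0,2,0,0,0,1,0,0,2,0,0,0,0,2,0,0,0,0,0,0,0,0,0,1,2,0,0,0,0,2,0]
Step 12: insert e at [3, 12, 17, 24, 29] -> counters=[0,0,0,3,0,2,0,1,0,0,0,1,3,3,0,2,0,3,0,0,0,1,0,0,3,0,0,0,0,3,0,0,0,0,0,0,0,0,0,1,2,0,0,0,0,2,0]
Step 13: delete e at [3, 12, 17, 24, 29] -> counters=[0,0,0,2,0,2,0,1,0,0,0,1,2,3,0,2,0,2,0,0,0,1,0,0,2,0,0,0,0,2,0,0,0,0,0,0,0,0,0,1,2,0,0,0,0,2,0]
Step 14: insert fr at [14, 18, 26, 32, 38] -> counters=[0,0,0,2,0,2,0,1,0,0,0,1,2,3,1,2,0,2,1,0,0,1,0,0,2,0,1,0,0,2,0,0,1,0,0,0,0,0,1,1,2,0,0,0,0,2,0]
Step 15: insert hh at [7, 11, 13, 21, 39] -> counters=[0,0,0,2,0,2,0,2,0,0,0,2,2,4,1,2,0,2,1,0,0,2,0,0,2,0,1,0,0,2,0,0,1,0,0,0,0,0,1,2,2,0,0,0,0,2,0]
Step 16: delete hh at [7, 11, 13, 21, 39] -> counters=[0,0,0,2,0,2,0,1,0,0,0,1,2,3,1,2,0,2,1,0,0,1,0,0,2,0,1,0,0,2,0,0,1,0,0,0,0,0,1,1,2,0,0,0,0,2,0]
Step 17: insert i at [5, 13, 15, 40, 45] -> counters=[0,0,0,2,0,3,0,1,0,0,0,1,2,4,1,3,0,2,1,0,0,1,0,0,2,0,1,0,0,2,0,0,1,0,0,0,0,0,1,1,3,0,0,0,0,3,0]
Step 18: delete fr at [14, 18, 26, 32, 38] -> counters=[0,0,0,2,0,3,0,1,0,0,0,1,2,4,0,3,0,2,0,0,0,1,0,0,2,0,0,0,0,2,0,0,0,0,0,0,0,0,0,1,3,0,0,0,0,3,0]
Step 19: delete hh at [7, 11, 13, 21, 39] -> counters=[0,0,0,2,0,3,0,0,0,0,0,0,2,3,0,3,0,2,0,0,0,0,0,0,2,0,0,0,0,2,0,0,0,0,0,0,0,0,0,0,3,0,0,0,0,3,0]
Step 20: delete e at [3, 12, 17, 24, 29] -> counters=[0,0,0,1,0,3,0,0,0,0,0,0,1,3,0,3,0,1,0,0,0,0,0,0,1,0,0,0,0,1,0,0,0,0,0,0,0,0,0,0,3,0,0,0,0,3,0]
Step 21: delete i at [5, 13, 15, 40, 45] -> counters=[0,0,0,1,0,2,0,0,0,0,0,0,1,2,0,2,0,1,0,0,0,0,0,0,1,0,0,0,0,1,0,0,0,0,0,0,0,0,0,0,2,0,0,0,0,2,0]
Step 22: insert i at [5, 13, 15, 40, 45] -> counters=[0,0,0,1,0,3,0,0,0,0,0,0,1,3,0,3,0,1,0,0,0,0,0,0,1,0,0,0,0,1,0,0,0,0,0,0,0,0,0,0,3,0,0,0,0,3,0]
Step 23: delete i at [5, 13, 15, 40, 45] -> counters=[0,0,0,1,0,2,0,0,0,0,0,0,1,2,0,2,0,1,0,0,0,0,0,0,1,0,0,0,0,1,0,0,0,0,0,0,0,0,0,0,2,0,0,0,0,2,0]
Step 24: insert i at [5, 13, 15, 40, 45] -> counters=[0,0,0,1,0,3,0,0,0,0,0,0,1,3,0,3,0,1,0,0,0,0,0,0,1,0,0,0,0,1,0,0,0,0,0,0,0,0,0,0,3,0,0,0,0,3,0]
Final counters=[0,0,0,1,0,3,0,0,0,0,0,0,1,3,0,3,0,1,0,0,0,0,0,0,1,0,0,0,0,1,0,0,0,0,0,0,0,0,0,0,3,0,0,0,0,3,0] -> 10 nonzero

Answer: 10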